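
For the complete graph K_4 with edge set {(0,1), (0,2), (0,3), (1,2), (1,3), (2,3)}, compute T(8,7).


T(K_4; x,y) = x^3 + 3x^2 + 4xy + 2x + y^3 + 3y^2 + 2y.
Substituting x=8, y=7:
= 512 + 192 + 224 + 16 + 343 + 147 + 14
= 1448.

1448


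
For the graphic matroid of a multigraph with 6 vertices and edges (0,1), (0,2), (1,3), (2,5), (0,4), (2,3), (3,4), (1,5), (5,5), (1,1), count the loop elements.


In a graphic matroid, a loop is a self-loop edge (u,u) with rank 0.
Examining all 10 edges for self-loops...
Self-loops found: (5,5), (1,1)
Number of loops = 2.

2


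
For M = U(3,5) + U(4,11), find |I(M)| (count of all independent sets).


For a direct sum, |I(M1+M2)| = |I(M1)| * |I(M2)|.
|I(U(3,5))| = sum C(5,k) for k=0..3 = 26.
|I(U(4,11))| = sum C(11,k) for k=0..4 = 562.
Total = 26 * 562 = 14612.

14612


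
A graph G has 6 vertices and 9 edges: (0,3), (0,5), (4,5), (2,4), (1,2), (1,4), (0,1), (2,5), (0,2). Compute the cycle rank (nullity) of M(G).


Cycle rank (nullity) = |E| - r(M) = |E| - (|V| - c).
|E| = 9, |V| = 6, c = 1.
Nullity = 9 - (6 - 1) = 9 - 5 = 4.

4


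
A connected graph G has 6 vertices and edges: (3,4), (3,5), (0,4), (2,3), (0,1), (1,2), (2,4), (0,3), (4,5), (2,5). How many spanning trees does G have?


By Kirchhoff's matrix tree theorem, the number of spanning trees equals
the determinant of any cofactor of the Laplacian matrix L.
G has 6 vertices and 10 edges.
Computing the (5 x 5) cofactor determinant gives 115.

115


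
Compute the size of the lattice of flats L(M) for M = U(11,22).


Flats of U(11,22): every subset of size < 11 is a flat, plus E itself.
Count = C(22,0) + C(22,1) + C(22,2) + C(22,3) + C(22,4) + C(22,5) + C(22,6) + C(22,7) + C(22,8) + C(22,9) + C(22,10) + 1
     = 1 + 22 + 231 + 1540 + 7315 + 26334 + 74613 + 170544 + 319770 + 497420 + 646646 + 1
     = 1744437.

1744437


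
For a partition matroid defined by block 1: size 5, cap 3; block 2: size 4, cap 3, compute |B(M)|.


A basis picks exactly ci elements from block i.
Number of bases = product of C(|Si|, ci).
= C(5,3) * C(4,3)
= 10 * 4
= 40.

40


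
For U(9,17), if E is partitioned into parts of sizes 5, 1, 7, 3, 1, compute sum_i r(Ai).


r(Ai) = min(|Ai|, 9) for each part.
Sum = min(5,9) + min(1,9) + min(7,9) + min(3,9) + min(1,9)
    = 5 + 1 + 7 + 3 + 1
    = 17.

17


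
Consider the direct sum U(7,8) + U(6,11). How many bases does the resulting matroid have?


Bases of a direct sum M1 + M2: |B| = |B(M1)| * |B(M2)|.
|B(U(7,8))| = C(8,7) = 8.
|B(U(6,11))| = C(11,6) = 462.
Total bases = 8 * 462 = 3696.

3696


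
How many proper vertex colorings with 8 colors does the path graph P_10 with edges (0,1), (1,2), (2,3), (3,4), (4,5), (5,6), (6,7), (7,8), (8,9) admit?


P(P_10, k) = k * (k-1)^(9).
P(8) = 8 * 7^9 = 8 * 40353607 = 322828856.

322828856


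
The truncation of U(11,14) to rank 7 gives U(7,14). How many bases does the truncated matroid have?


Truncating U(11,14) to rank 7 gives U(7,14).
Bases of U(7,14) are all 7-element subsets of 14 elements.
Number of bases = (14 choose 7) = 3432.

3432


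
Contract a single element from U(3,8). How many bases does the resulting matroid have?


Contracting e from U(3,8) gives U(2,7).
Bases of U(2,7) = C(7,2) = (7 * 6) / (1 * 2) = 21.

21


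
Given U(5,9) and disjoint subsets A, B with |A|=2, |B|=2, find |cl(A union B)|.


|A union B| = 2 + 2 = 4 (disjoint).
In U(5,9), cl(S) = S if |S| < 5, else cl(S) = E.
Since 4 < 5, cl(A union B) = A union B.
|cl(A union B)| = 4.

4


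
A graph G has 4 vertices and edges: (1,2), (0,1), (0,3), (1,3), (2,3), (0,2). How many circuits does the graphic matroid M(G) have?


A circuit in a graphic matroid = edge set of a simple cycle.
G has 4 vertices and 6 edges.
Enumerating all minimal edge subsets forming cycles...
Total circuits found: 7.

7


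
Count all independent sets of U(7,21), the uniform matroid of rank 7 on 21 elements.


Independent sets of U(7,21) are all subsets of size <= 7.
Count = C(21,0) + C(21,1) + C(21,2) + C(21,3) + C(21,4) + C(21,5) + C(21,6) + C(21,7)
     = 1 + 21 + 210 + 1330 + 5985 + 20349 + 54264 + 116280
     = 198440.

198440


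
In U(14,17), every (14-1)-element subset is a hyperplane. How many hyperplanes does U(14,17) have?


Hyperplanes of U(14,17) are flats of rank 13.
In a uniform matroid, these are exactly the (13)-element subsets.
Count = C(17,13) = 17! / (13! * 4!) = 2380.

2380


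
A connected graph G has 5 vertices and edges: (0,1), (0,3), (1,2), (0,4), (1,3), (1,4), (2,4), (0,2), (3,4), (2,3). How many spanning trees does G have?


By Kirchhoff's matrix tree theorem, the number of spanning trees equals
the determinant of any cofactor of the Laplacian matrix L.
G has 5 vertices and 10 edges.
Computing the (4 x 4) cofactor determinant gives 125.

125


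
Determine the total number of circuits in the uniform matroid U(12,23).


In U(12,23), circuits are the (13)-element subsets.
Any set of 13 elements is dependent, and removing any one element gives
an independent set of size 12, so it is a minimal dependent set.
Number of circuits = C(23,13) = 23! / (13! * 10!) = 1144066.

1144066


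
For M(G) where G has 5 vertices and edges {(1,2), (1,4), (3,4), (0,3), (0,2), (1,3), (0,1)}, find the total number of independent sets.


An independent set in a graphic matroid is an acyclic edge subset.
G has 5 vertices and 7 edges.
Enumerate all 2^7 = 128 subsets, checking for acyclicity.
Total independent sets = 82.

82


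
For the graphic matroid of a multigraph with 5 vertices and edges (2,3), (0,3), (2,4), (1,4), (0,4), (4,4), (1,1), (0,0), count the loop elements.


In a graphic matroid, a loop is a self-loop edge (u,u) with rank 0.
Examining all 8 edges for self-loops...
Self-loops found: (4,4), (1,1), (0,0)
Number of loops = 3.

3


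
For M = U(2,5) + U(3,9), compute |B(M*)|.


(M1+M2)* = M1* + M2*.
M1* = U(3,5), bases: C(5,3) = 10.
M2* = U(6,9), bases: C(9,6) = 84.
|B(M*)| = 10 * 84 = 840.

840


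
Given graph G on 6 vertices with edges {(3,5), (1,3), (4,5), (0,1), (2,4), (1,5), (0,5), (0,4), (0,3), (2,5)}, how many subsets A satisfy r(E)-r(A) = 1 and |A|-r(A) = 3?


R(x,y) = sum over A in 2^E of x^(r(E)-r(A)) * y^(|A|-r(A)).
G has 6 vertices, 10 edges. r(E) = 5.
Enumerate all 2^10 = 1024 subsets.
Count subsets with r(E)-r(A)=1 and |A|-r(A)=3: 12.

12


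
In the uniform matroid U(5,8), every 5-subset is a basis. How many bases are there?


Bases of U(5,8) are all 5-element subsets of the 8-element ground set.
Number of bases = C(8,5).
C(8,5) = 8! / (5! * 3!) = 56.

56


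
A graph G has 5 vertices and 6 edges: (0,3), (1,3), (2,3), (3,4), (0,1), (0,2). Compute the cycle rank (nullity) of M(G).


Cycle rank (nullity) = |E| - r(M) = |E| - (|V| - c).
|E| = 6, |V| = 5, c = 1.
Nullity = 6 - (5 - 1) = 6 - 4 = 2.

2


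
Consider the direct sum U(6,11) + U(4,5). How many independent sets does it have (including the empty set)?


For a direct sum, |I(M1+M2)| = |I(M1)| * |I(M2)|.
|I(U(6,11))| = sum C(11,k) for k=0..6 = 1486.
|I(U(4,5))| = sum C(5,k) for k=0..4 = 31.
Total = 1486 * 31 = 46066.

46066


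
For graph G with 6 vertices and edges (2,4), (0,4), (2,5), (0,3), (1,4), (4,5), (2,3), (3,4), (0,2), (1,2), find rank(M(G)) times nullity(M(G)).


r(M) = |V| - c = 6 - 1 = 5.
nullity = |E| - r(M) = 10 - 5 = 5.
Product = 5 * 5 = 25.

25


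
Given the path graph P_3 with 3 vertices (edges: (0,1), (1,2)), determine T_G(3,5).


A path on 3 vertices is a tree with 2 edges.
T(x,y) = x^(2) for any tree.
T(3,5) = 3^2 = 9.

9


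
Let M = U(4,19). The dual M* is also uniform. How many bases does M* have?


The dual of U(r,n) is U(n-r, n) = U(15,19).
Bases of U(15,19) are all (15)-element subsets.
|B(M*)| = (19 choose 15) = 3876.

3876


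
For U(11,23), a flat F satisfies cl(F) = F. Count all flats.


Flats of U(11,23): every subset of size < 11 is a flat, plus E itself.
Count = (23 choose 0) + (23 choose 1) + (23 choose 2) + (23 choose 3) + (23 choose 4) + (23 choose 5) + (23 choose 6) + (23 choose 7) + (23 choose 8) + (23 choose 9) + (23 choose 10) + 1
     = 1 + 23 + 253 + 1771 + 8855 + 33649 + 100947 + 245157 + 490314 + 817190 + 1144066 + 1
     = 2842227.

2842227


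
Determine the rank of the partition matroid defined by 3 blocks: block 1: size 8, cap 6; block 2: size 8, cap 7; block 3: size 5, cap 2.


Rank of a partition matroid = sum of min(|Si|, ci) for each block.
= min(8,6) + min(8,7) + min(5,2)
= 6 + 7 + 2
= 15.

15


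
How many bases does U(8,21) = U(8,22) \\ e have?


Deleting e from U(8,22) gives U(8,21) since n > r.
Bases of U(8,21) = (21 choose 8) = 203490.

203490


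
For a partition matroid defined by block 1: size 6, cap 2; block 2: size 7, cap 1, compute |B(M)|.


A basis picks exactly ci elements from block i.
Number of bases = product of C(|Si|, ci).
= C(6,2) * C(7,1)
= 15 * 7
= 105.

105


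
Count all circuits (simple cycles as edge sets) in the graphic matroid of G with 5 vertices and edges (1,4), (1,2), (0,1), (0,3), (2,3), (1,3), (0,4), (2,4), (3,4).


A circuit in a graphic matroid = edge set of a simple cycle.
G has 5 vertices and 9 edges.
Enumerating all minimal edge subsets forming cycles...
Total circuits found: 22.

22


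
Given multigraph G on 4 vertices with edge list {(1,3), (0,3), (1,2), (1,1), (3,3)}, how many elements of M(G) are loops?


In a graphic matroid, a loop is a self-loop edge (u,u) with rank 0.
Examining all 5 edges for self-loops...
Self-loops found: (1,1), (3,3)
Number of loops = 2.

2


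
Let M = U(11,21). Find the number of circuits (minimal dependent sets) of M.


In U(11,21), circuits are the (12)-element subsets.
Any set of 12 elements is dependent, and removing any one element gives
an independent set of size 11, so it is a minimal dependent set.
Number of circuits = C(21,12) = 293930.

293930


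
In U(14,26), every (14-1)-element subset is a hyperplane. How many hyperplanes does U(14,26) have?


Hyperplanes of U(14,26) are flats of rank 13.
In a uniform matroid, these are exactly the (13)-element subsets.
Count = (26 choose 13) = 10400600.

10400600


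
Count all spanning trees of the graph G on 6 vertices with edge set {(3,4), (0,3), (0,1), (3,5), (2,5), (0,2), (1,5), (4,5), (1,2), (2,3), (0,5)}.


By Kirchhoff's matrix tree theorem, the number of spanning trees equals
the determinant of any cofactor of the Laplacian matrix L.
G has 6 vertices and 11 edges.
Computing the (5 x 5) cofactor determinant gives 185.

185


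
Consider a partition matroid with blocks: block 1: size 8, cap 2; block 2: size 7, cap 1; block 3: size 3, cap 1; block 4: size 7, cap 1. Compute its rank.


Rank of a partition matroid = sum of min(|Si|, ci) for each block.
= min(8,2) + min(7,1) + min(3,1) + min(7,1)
= 2 + 1 + 1 + 1
= 5.

5


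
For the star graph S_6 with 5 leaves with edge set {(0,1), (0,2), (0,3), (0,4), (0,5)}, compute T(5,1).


A star on 6 vertices is a tree with 5 edges.
T(x,y) = x^(5) for any tree.
T(5,1) = 5^5 = 3125.

3125


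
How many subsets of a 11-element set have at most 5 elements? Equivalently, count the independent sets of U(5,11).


Independent sets of U(5,11) are all subsets of size <= 5.
Count = C(11,0) + C(11,1) + C(11,2) + C(11,3) + C(11,4) + C(11,5)
     = 1 + 11 + 55 + 165 + 330 + 462
     = 1024.

1024


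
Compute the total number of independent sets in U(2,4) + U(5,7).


For a direct sum, |I(M1+M2)| = |I(M1)| * |I(M2)|.
|I(U(2,4))| = sum C(4,k) for k=0..2 = 11.
|I(U(5,7))| = sum C(7,k) for k=0..5 = 120.
Total = 11 * 120 = 1320.

1320


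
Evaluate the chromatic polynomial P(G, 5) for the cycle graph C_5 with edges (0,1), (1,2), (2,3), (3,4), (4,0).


P(C_5, k) = (k-1)^5 + (-1)^5*(k-1).
P(5) = (4)^5 - 4
= 1024 - 4 = 1020.

1020


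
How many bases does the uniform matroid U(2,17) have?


Bases of U(2,17) are all 2-element subsets of the 17-element ground set.
Number of bases = C(17,2).
C(17,2) = 17! / (2! * 15!) = 136.

136


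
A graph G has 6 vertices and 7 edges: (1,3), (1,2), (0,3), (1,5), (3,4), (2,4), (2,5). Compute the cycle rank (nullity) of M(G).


Cycle rank (nullity) = |E| - r(M) = |E| - (|V| - c).
|E| = 7, |V| = 6, c = 1.
Nullity = 7 - (6 - 1) = 7 - 5 = 2.

2


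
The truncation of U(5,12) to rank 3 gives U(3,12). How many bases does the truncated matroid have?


Truncating U(5,12) to rank 3 gives U(3,12).
Bases of U(3,12) are all 3-element subsets of 12 elements.
Number of bases = C(12,3) = (12 * 11 * 10) / (1 * 2 * 3) = 220.

220


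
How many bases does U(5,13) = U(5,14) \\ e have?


Deleting e from U(5,14) gives U(5,13) since n > r.
Bases of U(5,13) = C(13,5) = 1287.

1287


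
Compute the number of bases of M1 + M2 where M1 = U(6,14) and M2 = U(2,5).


Bases of a direct sum M1 + M2: |B| = |B(M1)| * |B(M2)|.
|B(U(6,14))| = C(14,6) = 3003.
|B(U(2,5))| = C(5,2) = 10.
Total bases = 3003 * 10 = 30030.

30030


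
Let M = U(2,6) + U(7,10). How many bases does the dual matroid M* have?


(M1+M2)* = M1* + M2*.
M1* = U(4,6), bases: C(6,4) = 15.
M2* = U(3,10), bases: C(10,3) = 120.
|B(M*)| = 15 * 120 = 1800.

1800


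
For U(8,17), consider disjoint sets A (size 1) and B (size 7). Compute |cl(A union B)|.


|A union B| = 1 + 7 = 8 (disjoint).
In U(8,17), cl(S) = S if |S| < 8, else cl(S) = E.
Since 8 >= 8, cl(A union B) = E.
|cl(A union B)| = 17.

17


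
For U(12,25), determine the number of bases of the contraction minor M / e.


Contracting e from U(12,25) gives U(11,24).
Bases of U(11,24) = C(24,11) = 24! / (11! * 13!) = 2496144.

2496144


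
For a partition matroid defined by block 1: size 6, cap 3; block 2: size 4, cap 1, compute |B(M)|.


A basis picks exactly ci elements from block i.
Number of bases = product of C(|Si|, ci).
= C(6,3) * C(4,1)
= 20 * 4
= 80.

80


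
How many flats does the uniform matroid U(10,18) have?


Flats of U(10,18): every subset of size < 10 is a flat, plus E itself.
Count = (18 choose 0) + (18 choose 1) + (18 choose 2) + (18 choose 3) + (18 choose 4) + (18 choose 5) + (18 choose 6) + (18 choose 7) + (18 choose 8) + (18 choose 9) + 1
     = 1 + 18 + 153 + 816 + 3060 + 8568 + 18564 + 31824 + 43758 + 48620 + 1
     = 155383.

155383


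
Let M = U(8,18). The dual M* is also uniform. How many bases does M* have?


The dual of U(r,n) is U(n-r, n) = U(10,18).
Bases of U(10,18) are all (10)-element subsets.
|B(M*)| = C(18,10) = 18! / (10! * 8!) = 43758.

43758


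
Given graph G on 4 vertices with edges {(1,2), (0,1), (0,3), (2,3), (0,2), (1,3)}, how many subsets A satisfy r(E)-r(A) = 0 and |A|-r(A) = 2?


R(x,y) = sum over A in 2^E of x^(r(E)-r(A)) * y^(|A|-r(A)).
G has 4 vertices, 6 edges. r(E) = 3.
Enumerate all 2^6 = 64 subsets.
Count subsets with r(E)-r(A)=0 and |A|-r(A)=2: 6.

6


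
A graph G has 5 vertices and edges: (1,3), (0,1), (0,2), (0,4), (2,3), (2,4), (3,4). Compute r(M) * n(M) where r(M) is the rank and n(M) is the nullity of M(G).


r(M) = |V| - c = 5 - 1 = 4.
nullity = |E| - r(M) = 7 - 4 = 3.
Product = 4 * 3 = 12.

12


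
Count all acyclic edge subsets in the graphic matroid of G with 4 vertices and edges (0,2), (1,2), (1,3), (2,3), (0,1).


An independent set in a graphic matroid is an acyclic edge subset.
G has 4 vertices and 5 edges.
Enumerate all 2^5 = 32 subsets, checking for acyclicity.
Total independent sets = 24.

24


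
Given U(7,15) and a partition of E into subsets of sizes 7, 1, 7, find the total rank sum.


r(Ai) = min(|Ai|, 7) for each part.
Sum = min(7,7) + min(1,7) + min(7,7)
    = 7 + 1 + 7
    = 15.

15


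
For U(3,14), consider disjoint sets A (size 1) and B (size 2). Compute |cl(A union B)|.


|A union B| = 1 + 2 = 3 (disjoint).
In U(3,14), cl(S) = S if |S| < 3, else cl(S) = E.
Since 3 >= 3, cl(A union B) = E.
|cl(A union B)| = 14.

14


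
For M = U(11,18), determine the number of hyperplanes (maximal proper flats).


Hyperplanes of U(11,18) are flats of rank 10.
In a uniform matroid, these are exactly the (10)-element subsets.
Count = C(18,10) = 18! / (10! * 8!) = 43758.

43758


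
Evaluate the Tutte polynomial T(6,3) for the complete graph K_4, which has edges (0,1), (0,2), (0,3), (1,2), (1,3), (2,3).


T(K_4; x,y) = x^3 + 3x^2 + 4xy + 2x + y^3 + 3y^2 + 2y.
Substituting x=6, y=3:
= 216 + 108 + 72 + 12 + 27 + 27 + 6
= 468.

468


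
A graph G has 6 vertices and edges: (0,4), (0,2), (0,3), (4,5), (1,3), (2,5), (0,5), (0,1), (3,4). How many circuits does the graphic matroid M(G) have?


A circuit in a graphic matroid = edge set of a simple cycle.
G has 6 vertices and 9 edges.
Enumerating all minimal edge subsets forming cycles...
Total circuits found: 10.

10


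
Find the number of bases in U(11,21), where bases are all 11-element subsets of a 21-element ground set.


Bases of U(11,21) are all 11-element subsets of the 21-element ground set.
Number of bases = C(21,11).
C(21,11) = 352716.

352716


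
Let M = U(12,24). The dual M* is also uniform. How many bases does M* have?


The dual of U(r,n) is U(n-r, n) = U(12,24).
Bases of U(12,24) are all (12)-element subsets.
|B(M*)| = C(24,12) = 2704156.

2704156


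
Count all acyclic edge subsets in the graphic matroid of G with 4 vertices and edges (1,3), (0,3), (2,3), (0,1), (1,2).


An independent set in a graphic matroid is an acyclic edge subset.
G has 4 vertices and 5 edges.
Enumerate all 2^5 = 32 subsets, checking for acyclicity.
Total independent sets = 24.

24


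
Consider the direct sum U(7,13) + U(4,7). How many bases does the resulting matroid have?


Bases of a direct sum M1 + M2: |B| = |B(M1)| * |B(M2)|.
|B(U(7,13))| = C(13,7) = 1716.
|B(U(4,7))| = C(7,4) = 35.
Total bases = 1716 * 35 = 60060.

60060


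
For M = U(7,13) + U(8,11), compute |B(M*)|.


(M1+M2)* = M1* + M2*.
M1* = U(6,13), bases: C(13,6) = 1716.
M2* = U(3,11), bases: C(11,3) = 165.
|B(M*)| = 1716 * 165 = 283140.

283140


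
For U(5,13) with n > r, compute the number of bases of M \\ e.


Deleting e from U(5,13) gives U(5,12) since n > r.
Bases of U(5,12) = C(12,5) = 12! / (5! * 7!) = 792.

792


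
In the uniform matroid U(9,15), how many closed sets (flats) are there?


Flats of U(9,15): every subset of size < 9 is a flat, plus E itself.
Count = C(15,0) + C(15,1) + C(15,2) + C(15,3) + C(15,4) + C(15,5) + C(15,6) + C(15,7) + C(15,8) + 1
     = 1 + 15 + 105 + 455 + 1365 + 3003 + 5005 + 6435 + 6435 + 1
     = 22820.

22820


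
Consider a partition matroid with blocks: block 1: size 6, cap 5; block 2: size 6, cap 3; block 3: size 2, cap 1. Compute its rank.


Rank of a partition matroid = sum of min(|Si|, ci) for each block.
= min(6,5) + min(6,3) + min(2,1)
= 5 + 3 + 1
= 9.

9


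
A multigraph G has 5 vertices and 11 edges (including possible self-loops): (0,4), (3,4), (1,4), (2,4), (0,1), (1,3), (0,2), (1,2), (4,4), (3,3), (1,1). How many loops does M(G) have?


In a graphic matroid, a loop is a self-loop edge (u,u) with rank 0.
Examining all 11 edges for self-loops...
Self-loops found: (4,4), (3,3), (1,1)
Number of loops = 3.

3


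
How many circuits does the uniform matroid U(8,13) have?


In U(8,13), circuits are the (9)-element subsets.
Any set of 9 elements is dependent, and removing any one element gives
an independent set of size 8, so it is a minimal dependent set.
Number of circuits = (13 choose 9) = 715.

715


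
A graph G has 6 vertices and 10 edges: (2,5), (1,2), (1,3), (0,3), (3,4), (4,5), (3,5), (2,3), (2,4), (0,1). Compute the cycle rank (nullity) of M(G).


Cycle rank (nullity) = |E| - r(M) = |E| - (|V| - c).
|E| = 10, |V| = 6, c = 1.
Nullity = 10 - (6 - 1) = 10 - 5 = 5.

5


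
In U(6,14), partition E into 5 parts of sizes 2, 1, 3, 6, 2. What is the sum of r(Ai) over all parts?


r(Ai) = min(|Ai|, 6) for each part.
Sum = min(2,6) + min(1,6) + min(3,6) + min(6,6) + min(2,6)
    = 2 + 1 + 3 + 6 + 2
    = 14.

14


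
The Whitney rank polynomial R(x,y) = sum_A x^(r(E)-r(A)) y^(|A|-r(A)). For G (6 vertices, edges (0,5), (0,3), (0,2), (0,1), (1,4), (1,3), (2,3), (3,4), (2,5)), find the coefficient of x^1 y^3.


R(x,y) = sum over A in 2^E of x^(r(E)-r(A)) * y^(|A|-r(A)).
G has 6 vertices, 9 edges. r(E) = 5.
Enumerate all 2^9 = 512 subsets.
Count subsets with r(E)-r(A)=1 and |A|-r(A)=3: 2.

2


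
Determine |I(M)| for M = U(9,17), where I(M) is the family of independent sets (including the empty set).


Independent sets of U(9,17) are all subsets of size <= 9.
Count = (17 choose 0) + (17 choose 1) + (17 choose 2) + (17 choose 3) + (17 choose 4) + (17 choose 5) + (17 choose 6) + (17 choose 7) + (17 choose 8) + (17 choose 9)
     = 1 + 17 + 136 + 680 + 2380 + 6188 + 12376 + 19448 + 24310 + 24310
     = 89846.

89846


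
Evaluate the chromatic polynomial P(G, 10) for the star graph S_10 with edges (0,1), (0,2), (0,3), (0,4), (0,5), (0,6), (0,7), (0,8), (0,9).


P(tree, k) = k * (k-1)^(9) for any tree on 10 vertices.
P(10) = 10 * 9^9 = 10 * 387420489 = 3874204890.

3874204890


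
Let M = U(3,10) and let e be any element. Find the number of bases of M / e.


Contracting e from U(3,10) gives U(2,9).
Bases of U(2,9) = C(9,2) = 9! / (2! * 7!) = 36.

36


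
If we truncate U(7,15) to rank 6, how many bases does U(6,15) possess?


Truncating U(7,15) to rank 6 gives U(6,15).
Bases of U(6,15) are all 6-element subsets of 15 elements.
Number of bases = (15 choose 6) = 5005.

5005


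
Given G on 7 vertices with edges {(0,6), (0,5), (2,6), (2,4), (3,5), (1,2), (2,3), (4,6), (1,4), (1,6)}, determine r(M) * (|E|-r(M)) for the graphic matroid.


r(M) = |V| - c = 7 - 1 = 6.
nullity = |E| - r(M) = 10 - 6 = 4.
Product = 6 * 4 = 24.

24


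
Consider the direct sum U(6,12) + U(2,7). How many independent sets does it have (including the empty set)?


For a direct sum, |I(M1+M2)| = |I(M1)| * |I(M2)|.
|I(U(6,12))| = sum C(12,k) for k=0..6 = 2510.
|I(U(2,7))| = sum C(7,k) for k=0..2 = 29.
Total = 2510 * 29 = 72790.

72790


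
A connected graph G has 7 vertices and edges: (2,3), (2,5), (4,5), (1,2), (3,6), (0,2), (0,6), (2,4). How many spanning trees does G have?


By Kirchhoff's matrix tree theorem, the number of spanning trees equals
the determinant of any cofactor of the Laplacian matrix L.
G has 7 vertices and 8 edges.
Computing the (6 x 6) cofactor determinant gives 12.

12


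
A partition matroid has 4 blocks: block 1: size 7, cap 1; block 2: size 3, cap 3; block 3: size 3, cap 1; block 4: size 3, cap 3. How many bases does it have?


A basis picks exactly ci elements from block i.
Number of bases = product of C(|Si|, ci).
= C(7,1) * C(3,3) * C(3,1) * C(3,3)
= 7 * 1 * 3 * 1
= 21.

21


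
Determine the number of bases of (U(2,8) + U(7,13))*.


(M1+M2)* = M1* + M2*.
M1* = U(6,8), bases: C(8,6) = 28.
M2* = U(6,13), bases: C(13,6) = 1716.
|B(M*)| = 28 * 1716 = 48048.

48048


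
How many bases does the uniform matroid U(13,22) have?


Bases of U(13,22) are all 13-element subsets of the 22-element ground set.
Number of bases = C(22,13).
C(22,13) = 22! / (13! * 9!) = 497420.

497420


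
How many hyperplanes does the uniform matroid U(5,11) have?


Hyperplanes of U(5,11) are flats of rank 4.
In a uniform matroid, these are exactly the (4)-element subsets.
Count = (11 choose 4) = 330.

330


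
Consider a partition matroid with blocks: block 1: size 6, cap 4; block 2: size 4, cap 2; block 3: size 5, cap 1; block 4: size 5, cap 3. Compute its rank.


Rank of a partition matroid = sum of min(|Si|, ci) for each block.
= min(6,4) + min(4,2) + min(5,1) + min(5,3)
= 4 + 2 + 1 + 3
= 10.

10


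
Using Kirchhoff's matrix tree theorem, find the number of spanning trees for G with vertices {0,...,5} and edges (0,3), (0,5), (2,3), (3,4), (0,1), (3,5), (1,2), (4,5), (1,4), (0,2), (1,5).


By Kirchhoff's matrix tree theorem, the number of spanning trees equals
the determinant of any cofactor of the Laplacian matrix L.
G has 6 vertices and 11 edges.
Computing the (5 x 5) cofactor determinant gives 224.

224


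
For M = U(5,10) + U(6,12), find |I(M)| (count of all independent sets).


For a direct sum, |I(M1+M2)| = |I(M1)| * |I(M2)|.
|I(U(5,10))| = sum C(10,k) for k=0..5 = 638.
|I(U(6,12))| = sum C(12,k) for k=0..6 = 2510.
Total = 638 * 2510 = 1601380.

1601380


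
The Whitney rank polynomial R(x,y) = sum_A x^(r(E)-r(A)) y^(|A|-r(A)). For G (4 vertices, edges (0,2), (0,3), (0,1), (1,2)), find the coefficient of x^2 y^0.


R(x,y) = sum over A in 2^E of x^(r(E)-r(A)) * y^(|A|-r(A)).
G has 4 vertices, 4 edges. r(E) = 3.
Enumerate all 2^4 = 16 subsets.
Count subsets with r(E)-r(A)=2 and |A|-r(A)=0: 4.

4


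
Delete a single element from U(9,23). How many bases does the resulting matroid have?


Deleting e from U(9,23) gives U(9,22) since n > r.
Bases of U(9,22) = (22 choose 9) = 497420.

497420


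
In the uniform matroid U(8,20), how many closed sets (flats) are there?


Flats of U(8,20): every subset of size < 8 is a flat, plus E itself.
Count = C(20,0) + C(20,1) + C(20,2) + C(20,3) + C(20,4) + C(20,5) + C(20,6) + C(20,7) + 1
     = 1 + 20 + 190 + 1140 + 4845 + 15504 + 38760 + 77520 + 1
     = 137981.

137981


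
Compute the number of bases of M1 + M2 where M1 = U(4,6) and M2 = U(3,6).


Bases of a direct sum M1 + M2: |B| = |B(M1)| * |B(M2)|.
|B(U(4,6))| = C(6,4) = 15.
|B(U(3,6))| = C(6,3) = 20.
Total bases = 15 * 20 = 300.

300


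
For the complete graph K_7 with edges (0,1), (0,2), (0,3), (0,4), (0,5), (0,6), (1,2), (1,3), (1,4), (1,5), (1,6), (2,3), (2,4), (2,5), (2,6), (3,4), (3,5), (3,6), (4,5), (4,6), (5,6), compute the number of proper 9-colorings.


P(K_7, k) = k(k-1)(k-2)...(k-6).
P(9) = (9) * (8) * (7) * (6) * (5) * (4) * (3) = 181440.

181440


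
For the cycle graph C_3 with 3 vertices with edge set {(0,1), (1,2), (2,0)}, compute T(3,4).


T(C_3; x,y) = x + x^2 + ... + x^(2) + y.
T(3,4) = 3^1 + 3^2 + 4
= 3 + 9 + 4
= 16.

16


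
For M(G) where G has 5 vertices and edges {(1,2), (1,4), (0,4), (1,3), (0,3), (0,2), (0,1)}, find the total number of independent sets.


An independent set in a graphic matroid is an acyclic edge subset.
G has 5 vertices and 7 edges.
Enumerate all 2^7 = 128 subsets, checking for acyclicity.
Total independent sets = 81.

81


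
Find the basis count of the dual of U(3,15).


The dual of U(r,n) is U(n-r, n) = U(12,15).
Bases of U(12,15) are all (12)-element subsets.
|B(M*)| = C(15,12) = 455.

455


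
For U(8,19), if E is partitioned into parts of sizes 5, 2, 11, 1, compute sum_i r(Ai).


r(Ai) = min(|Ai|, 8) for each part.
Sum = min(5,8) + min(2,8) + min(11,8) + min(1,8)
    = 5 + 2 + 8 + 1
    = 16.

16


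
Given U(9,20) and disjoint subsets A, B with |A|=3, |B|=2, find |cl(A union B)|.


|A union B| = 3 + 2 = 5 (disjoint).
In U(9,20), cl(S) = S if |S| < 9, else cl(S) = E.
Since 5 < 9, cl(A union B) = A union B.
|cl(A union B)| = 5.

5


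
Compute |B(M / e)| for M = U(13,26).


Contracting e from U(13,26) gives U(12,25).
Bases of U(12,25) = C(25,12) = 25! / (12! * 13!) = 5200300.

5200300


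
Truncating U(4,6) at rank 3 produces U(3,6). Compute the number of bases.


Truncating U(4,6) to rank 3 gives U(3,6).
Bases of U(3,6) are all 3-element subsets of 6 elements.
Number of bases = (6 choose 3) = 20.

20


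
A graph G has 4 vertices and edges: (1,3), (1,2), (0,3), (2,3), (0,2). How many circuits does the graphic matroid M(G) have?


A circuit in a graphic matroid = edge set of a simple cycle.
G has 4 vertices and 5 edges.
Enumerating all minimal edge subsets forming cycles...
Total circuits found: 3.

3


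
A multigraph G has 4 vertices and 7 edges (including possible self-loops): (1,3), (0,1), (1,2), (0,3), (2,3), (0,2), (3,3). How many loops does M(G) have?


In a graphic matroid, a loop is a self-loop edge (u,u) with rank 0.
Examining all 7 edges for self-loops...
Self-loops found: (3,3)
Number of loops = 1.

1


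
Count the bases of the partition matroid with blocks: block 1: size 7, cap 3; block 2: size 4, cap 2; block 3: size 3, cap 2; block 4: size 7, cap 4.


A basis picks exactly ci elements from block i.
Number of bases = product of C(|Si|, ci).
= C(7,3) * C(4,2) * C(3,2) * C(7,4)
= 35 * 6 * 3 * 35
= 22050.

22050


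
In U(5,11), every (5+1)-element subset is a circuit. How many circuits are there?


In U(5,11), circuits are the (6)-element subsets.
Any set of 6 elements is dependent, and removing any one element gives
an independent set of size 5, so it is a minimal dependent set.
Number of circuits = C(11,6) = 11! / (6! * 5!) = 462.

462


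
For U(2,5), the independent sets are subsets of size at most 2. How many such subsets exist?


Independent sets of U(2,5) are all subsets of size <= 2.
Count = (5 choose 0) + (5 choose 1) + (5 choose 2)
     = 1 + 5 + 10
     = 16.

16


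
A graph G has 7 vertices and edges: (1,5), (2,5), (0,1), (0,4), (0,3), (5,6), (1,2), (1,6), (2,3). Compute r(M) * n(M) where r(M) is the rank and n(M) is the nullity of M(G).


r(M) = |V| - c = 7 - 1 = 6.
nullity = |E| - r(M) = 9 - 6 = 3.
Product = 6 * 3 = 18.

18


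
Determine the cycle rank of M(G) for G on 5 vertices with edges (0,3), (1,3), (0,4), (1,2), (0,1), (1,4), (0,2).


Cycle rank (nullity) = |E| - r(M) = |E| - (|V| - c).
|E| = 7, |V| = 5, c = 1.
Nullity = 7 - (5 - 1) = 7 - 4 = 3.

3


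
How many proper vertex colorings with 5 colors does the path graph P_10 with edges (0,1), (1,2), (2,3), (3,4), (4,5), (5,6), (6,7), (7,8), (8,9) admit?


P(P_10, k) = k * (k-1)^(9).
P(5) = 5 * 4^9 = 5 * 262144 = 1310720.

1310720


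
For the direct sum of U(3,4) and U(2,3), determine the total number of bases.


Bases of a direct sum M1 + M2: |B| = |B(M1)| * |B(M2)|.
|B(U(3,4))| = C(4,3) = 4.
|B(U(2,3))| = C(3,2) = 3.
Total bases = 4 * 3 = 12.

12


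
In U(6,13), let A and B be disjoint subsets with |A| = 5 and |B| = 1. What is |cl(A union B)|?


|A union B| = 5 + 1 = 6 (disjoint).
In U(6,13), cl(S) = S if |S| < 6, else cl(S) = E.
Since 6 >= 6, cl(A union B) = E.
|cl(A union B)| = 13.

13


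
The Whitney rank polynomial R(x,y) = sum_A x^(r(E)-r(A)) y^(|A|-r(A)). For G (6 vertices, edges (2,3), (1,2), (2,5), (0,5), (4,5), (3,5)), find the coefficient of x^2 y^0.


R(x,y) = sum over A in 2^E of x^(r(E)-r(A)) * y^(|A|-r(A)).
G has 6 vertices, 6 edges. r(E) = 5.
Enumerate all 2^6 = 64 subsets.
Count subsets with r(E)-r(A)=2 and |A|-r(A)=0: 19.

19


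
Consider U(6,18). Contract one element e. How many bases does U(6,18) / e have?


Contracting e from U(6,18) gives U(5,17).
Bases of U(5,17) = (17 choose 5) = 6188.

6188


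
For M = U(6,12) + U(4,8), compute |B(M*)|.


(M1+M2)* = M1* + M2*.
M1* = U(6,12), bases: C(12,6) = 924.
M2* = U(4,8), bases: C(8,4) = 70.
|B(M*)| = 924 * 70 = 64680.

64680


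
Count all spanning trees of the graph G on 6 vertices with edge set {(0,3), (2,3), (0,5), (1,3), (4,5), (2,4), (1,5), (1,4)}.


By Kirchhoff's matrix tree theorem, the number of spanning trees equals
the determinant of any cofactor of the Laplacian matrix L.
G has 6 vertices and 8 edges.
Computing the (5 x 5) cofactor determinant gives 35.

35


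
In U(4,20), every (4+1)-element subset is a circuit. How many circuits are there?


In U(4,20), circuits are the (5)-element subsets.
Any set of 5 elements is dependent, and removing any one element gives
an independent set of size 4, so it is a minimal dependent set.
Number of circuits = C(20,5) = 15504.

15504


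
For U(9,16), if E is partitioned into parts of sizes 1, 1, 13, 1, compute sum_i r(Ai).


r(Ai) = min(|Ai|, 9) for each part.
Sum = min(1,9) + min(1,9) + min(13,9) + min(1,9)
    = 1 + 1 + 9 + 1
    = 12.

12


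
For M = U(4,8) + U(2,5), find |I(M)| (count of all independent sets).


For a direct sum, |I(M1+M2)| = |I(M1)| * |I(M2)|.
|I(U(4,8))| = sum C(8,k) for k=0..4 = 163.
|I(U(2,5))| = sum C(5,k) for k=0..2 = 16.
Total = 163 * 16 = 2608.

2608


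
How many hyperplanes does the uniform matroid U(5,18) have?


Hyperplanes of U(5,18) are flats of rank 4.
In a uniform matroid, these are exactly the (4)-element subsets.
Count = (18 choose 4) = 3060.

3060


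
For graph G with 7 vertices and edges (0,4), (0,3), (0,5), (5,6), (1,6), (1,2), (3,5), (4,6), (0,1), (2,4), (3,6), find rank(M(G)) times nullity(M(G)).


r(M) = |V| - c = 7 - 1 = 6.
nullity = |E| - r(M) = 11 - 6 = 5.
Product = 6 * 5 = 30.

30


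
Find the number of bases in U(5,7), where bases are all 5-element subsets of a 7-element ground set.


Bases of U(5,7) are all 5-element subsets of the 7-element ground set.
Number of bases = C(7,5).
C(7,5) = 21.

21


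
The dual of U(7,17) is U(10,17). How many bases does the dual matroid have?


The dual of U(r,n) is U(n-r, n) = U(10,17).
Bases of U(10,17) are all (10)-element subsets.
|B(M*)| = (17 choose 10) = 19448.

19448


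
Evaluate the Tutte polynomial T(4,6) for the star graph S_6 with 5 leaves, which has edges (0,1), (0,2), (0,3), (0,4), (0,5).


A star on 6 vertices is a tree with 5 edges.
T(x,y) = x^(5) for any tree.
T(4,6) = 4^5 = 1024.

1024


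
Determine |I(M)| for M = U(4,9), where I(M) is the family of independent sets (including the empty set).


Independent sets of U(4,9) are all subsets of size <= 4.
Count = (9 choose 0) + (9 choose 1) + (9 choose 2) + (9 choose 3) + (9 choose 4)
     = 1 + 9 + 36 + 84 + 126
     = 256.

256


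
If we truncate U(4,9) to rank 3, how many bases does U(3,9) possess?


Truncating U(4,9) to rank 3 gives U(3,9).
Bases of U(3,9) are all 3-element subsets of 9 elements.
Number of bases = C(9,3) = (9 * 8 * 7) / (1 * 2 * 3) = 84.

84


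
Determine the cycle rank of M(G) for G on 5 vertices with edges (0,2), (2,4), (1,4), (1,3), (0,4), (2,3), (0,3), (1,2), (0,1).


Cycle rank (nullity) = |E| - r(M) = |E| - (|V| - c).
|E| = 9, |V| = 5, c = 1.
Nullity = 9 - (5 - 1) = 9 - 4 = 5.

5


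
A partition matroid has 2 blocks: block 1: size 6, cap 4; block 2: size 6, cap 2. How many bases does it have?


A basis picks exactly ci elements from block i.
Number of bases = product of C(|Si|, ci).
= C(6,4) * C(6,2)
= 15 * 15
= 225.

225


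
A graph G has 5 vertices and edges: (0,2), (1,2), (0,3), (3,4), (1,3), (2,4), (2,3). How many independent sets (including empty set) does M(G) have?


An independent set in a graphic matroid is an acyclic edge subset.
G has 5 vertices and 7 edges.
Enumerate all 2^7 = 128 subsets, checking for acyclicity.
Total independent sets = 81.

81


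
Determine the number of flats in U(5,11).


Flats of U(5,11): every subset of size < 5 is a flat, plus E itself.
Count = C(11,0) + C(11,1) + C(11,2) + C(11,3) + C(11,4) + 1
     = 1 + 11 + 55 + 165 + 330 + 1
     = 563.

563


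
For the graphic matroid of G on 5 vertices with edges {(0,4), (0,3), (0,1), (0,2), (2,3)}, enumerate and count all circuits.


A circuit in a graphic matroid = edge set of a simple cycle.
G has 5 vertices and 5 edges.
Enumerating all minimal edge subsets forming cycles...
Total circuits found: 1.

1


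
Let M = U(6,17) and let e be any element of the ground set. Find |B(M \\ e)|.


Deleting e from U(6,17) gives U(6,16) since n > r.
Bases of U(6,16) = (16 choose 6) = 8008.

8008


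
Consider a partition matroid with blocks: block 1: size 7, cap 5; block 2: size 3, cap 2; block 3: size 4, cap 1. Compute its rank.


Rank of a partition matroid = sum of min(|Si|, ci) for each block.
= min(7,5) + min(3,2) + min(4,1)
= 5 + 2 + 1
= 8.

8


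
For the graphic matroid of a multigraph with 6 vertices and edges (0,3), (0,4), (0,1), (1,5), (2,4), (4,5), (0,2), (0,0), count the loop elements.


In a graphic matroid, a loop is a self-loop edge (u,u) with rank 0.
Examining all 8 edges for self-loops...
Self-loops found: (0,0)
Number of loops = 1.

1


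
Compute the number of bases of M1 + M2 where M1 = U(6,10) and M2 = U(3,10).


Bases of a direct sum M1 + M2: |B| = |B(M1)| * |B(M2)|.
|B(U(6,10))| = C(10,6) = 210.
|B(U(3,10))| = C(10,3) = 120.
Total bases = 210 * 120 = 25200.

25200


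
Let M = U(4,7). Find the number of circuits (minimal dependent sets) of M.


In U(4,7), circuits are the (5)-element subsets.
Any set of 5 elements is dependent, and removing any one element gives
an independent set of size 4, so it is a minimal dependent set.
Number of circuits = C(7,5) = 21.

21


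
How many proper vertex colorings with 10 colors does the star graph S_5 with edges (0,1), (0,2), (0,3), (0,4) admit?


P(tree, k) = k * (k-1)^(4) for any tree on 5 vertices.
P(10) = 10 * 9^4 = 10 * 6561 = 65610.

65610


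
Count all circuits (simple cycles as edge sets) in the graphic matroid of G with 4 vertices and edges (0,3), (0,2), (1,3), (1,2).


A circuit in a graphic matroid = edge set of a simple cycle.
G has 4 vertices and 4 edges.
Enumerating all minimal edge subsets forming cycles...
Total circuits found: 1.

1


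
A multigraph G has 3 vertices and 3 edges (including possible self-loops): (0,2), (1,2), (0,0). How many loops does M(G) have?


In a graphic matroid, a loop is a self-loop edge (u,u) with rank 0.
Examining all 3 edges for self-loops...
Self-loops found: (0,0)
Number of loops = 1.

1


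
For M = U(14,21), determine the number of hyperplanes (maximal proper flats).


Hyperplanes of U(14,21) are flats of rank 13.
In a uniform matroid, these are exactly the (13)-element subsets.
Count = C(21,13) = 21! / (13! * 8!) = 203490.

203490


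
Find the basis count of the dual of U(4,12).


The dual of U(r,n) is U(n-r, n) = U(8,12).
Bases of U(8,12) are all (8)-element subsets.
|B(M*)| = C(12,8) = 12! / (8! * 4!) = 495.

495


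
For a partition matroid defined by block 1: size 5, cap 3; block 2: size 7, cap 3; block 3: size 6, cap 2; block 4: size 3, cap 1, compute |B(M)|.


A basis picks exactly ci elements from block i.
Number of bases = product of C(|Si|, ci).
= C(5,3) * C(7,3) * C(6,2) * C(3,1)
= 10 * 35 * 15 * 3
= 15750.

15750


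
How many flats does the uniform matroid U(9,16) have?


Flats of U(9,16): every subset of size < 9 is a flat, plus E itself.
Count = C(16,0) + C(16,1) + C(16,2) + C(16,3) + C(16,4) + C(16,5) + C(16,6) + C(16,7) + C(16,8) + 1
     = 1 + 16 + 120 + 560 + 1820 + 4368 + 8008 + 11440 + 12870 + 1
     = 39204.

39204


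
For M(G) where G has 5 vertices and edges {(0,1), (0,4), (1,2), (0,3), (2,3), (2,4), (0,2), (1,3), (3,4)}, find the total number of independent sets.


An independent set in a graphic matroid is an acyclic edge subset.
G has 5 vertices and 9 edges.
Enumerate all 2^9 = 512 subsets, checking for acyclicity.
Total independent sets = 198.

198


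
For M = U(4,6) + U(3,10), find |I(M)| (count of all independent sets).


For a direct sum, |I(M1+M2)| = |I(M1)| * |I(M2)|.
|I(U(4,6))| = sum C(6,k) for k=0..4 = 57.
|I(U(3,10))| = sum C(10,k) for k=0..3 = 176.
Total = 57 * 176 = 10032.

10032


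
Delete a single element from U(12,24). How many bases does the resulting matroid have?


Deleting e from U(12,24) gives U(12,23) since n > r.
Bases of U(12,23) = (23 choose 12) = 1352078.

1352078


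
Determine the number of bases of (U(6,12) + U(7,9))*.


(M1+M2)* = M1* + M2*.
M1* = U(6,12), bases: C(12,6) = 924.
M2* = U(2,9), bases: C(9,2) = 36.
|B(M*)| = 924 * 36 = 33264.

33264


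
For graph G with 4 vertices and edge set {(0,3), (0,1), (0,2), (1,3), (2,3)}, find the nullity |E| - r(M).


Cycle rank (nullity) = |E| - r(M) = |E| - (|V| - c).
|E| = 5, |V| = 4, c = 1.
Nullity = 5 - (4 - 1) = 5 - 3 = 2.

2


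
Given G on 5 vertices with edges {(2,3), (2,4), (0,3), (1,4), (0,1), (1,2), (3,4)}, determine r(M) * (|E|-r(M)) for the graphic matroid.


r(M) = |V| - c = 5 - 1 = 4.
nullity = |E| - r(M) = 7 - 4 = 3.
Product = 4 * 3 = 12.

12
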